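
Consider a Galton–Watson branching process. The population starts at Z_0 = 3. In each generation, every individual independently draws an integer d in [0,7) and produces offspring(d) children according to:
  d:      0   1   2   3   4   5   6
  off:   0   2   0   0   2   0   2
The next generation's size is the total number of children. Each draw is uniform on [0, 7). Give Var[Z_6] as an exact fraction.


79493985792/13841287201

Outcome values over d=0..6: [0, 2, 0, 0, 2, 0, 2]
Σy = 6, Σy² = 12, M = 7
μ = 6/7 = 6/7,  σ² = 12/7 − (6/7)² = 48/49
V_0 = 0, E_0 = 3
V_1 = 48/49·E_0 + (6/7)²·V_0 = 144/49;  E_1 = 18/7
V_2 = 48/49·E_1 + (6/7)²·V_1 = 11232/2401;  E_2 = 108/49
V_3 = 48/49·E_2 + (6/7)²·V_2 = 658368/117649;  E_3 = 648/343
V_4 = 48/49·E_3 + (6/7)²·V_3 = 34369920/5764801;  E_4 = 3888/2401
V_5 = 48/49·E_4 + (6/7)²·V_4 = 1685401344/282475249;  E_5 = 23328/16807
V_6 = 48/49·E_5 + (6/7)²·V_5 = 79493985792/13841287201;  E_6 = 139968/117649


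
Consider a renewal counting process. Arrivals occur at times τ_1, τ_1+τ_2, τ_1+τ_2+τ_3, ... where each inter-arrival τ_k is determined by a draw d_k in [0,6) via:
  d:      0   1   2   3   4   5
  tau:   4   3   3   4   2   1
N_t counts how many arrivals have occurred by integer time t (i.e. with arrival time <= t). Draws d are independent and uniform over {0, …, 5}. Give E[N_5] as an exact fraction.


Inter-arrival values over d=0..5: [4, 3, 3, 4, 2, 1]
Each d has probability 1/6, so the pmf of τ is: f(1) = 1/6, f(2) = 1/6, f(3) = 1/3, f(4) = 1/3
Renewal equation for m(n) = E[N_n]: condition on τ_1 = k (if k <= n, one arrival plus a fresh copy on the remaining n−k steps): m(n) = F(n) + Σ_{k<=n} f(k)·m(n−k), where F(n) = P(τ <= n) and m(0) = 0
m(1) = F(1) = 1/6
m(2) = F(2) + f(1)·m(1) = 1/3 + 1/6·1/6 = 13/36
m(3) = F(3) + f(1)·m(2) + f(2)·m(1) = 2/3 + 1/6·13/36 + 1/6·1/6 = 163/216
m(4) = F(4) + f(1)·m(3) + f(2)·m(2) + f(3)·m(1) = 1 + 1/6·163/216 + 1/6·13/36 + 1/3·1/6 = 1609/1296
m(5) = F(5) + f(1)·m(4) + f(2)·m(3) + f(3)·m(2) + f(4)·m(1) = 1 + 1/6·1609/1296 + 1/6·163/216 + 1/3·13/36 + 1/3·1/6 = 11731/7776
E[N_5] = m(5) = 11731/7776

11731/7776


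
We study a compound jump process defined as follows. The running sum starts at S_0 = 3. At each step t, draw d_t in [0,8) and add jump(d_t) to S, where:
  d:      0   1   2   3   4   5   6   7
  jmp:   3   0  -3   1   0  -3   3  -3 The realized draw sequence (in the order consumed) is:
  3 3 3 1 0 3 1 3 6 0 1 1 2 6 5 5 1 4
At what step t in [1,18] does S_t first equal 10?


6

t=0: S=3, d=3, jump=1, S_1=4
t=1: S=4, d=3, jump=1, S_2=5
t=2: S=5, d=3, jump=1, S_3=6
t=3: S=6, d=1, jump=0, S_4=6
t=4: S=6, d=0, jump=3, S_5=9
t=5: S=9, d=3, jump=1, S_6=10
t=6: S=10, d=1, jump=0, S_7=10
t=7: S=10, d=3, jump=1, S_8=11
t=8: S=11, d=6, jump=3, S_9=14
t=9: S=14, d=0, jump=3, S_10=17
t=10: S=17, d=1, jump=0, S_11=17
t=11: S=17, d=1, jump=0, S_12=17
t=12: S=17, d=2, jump=-3, S_13=14
t=13: S=14, d=6, jump=3, S_14=17
t=14: S=17, d=5, jump=-3, S_15=14
t=15: S=14, d=5, jump=-3, S_16=11
t=16: S=11, d=1, jump=0, S_17=11
t=17: S=11, d=4, jump=0, S_18=11


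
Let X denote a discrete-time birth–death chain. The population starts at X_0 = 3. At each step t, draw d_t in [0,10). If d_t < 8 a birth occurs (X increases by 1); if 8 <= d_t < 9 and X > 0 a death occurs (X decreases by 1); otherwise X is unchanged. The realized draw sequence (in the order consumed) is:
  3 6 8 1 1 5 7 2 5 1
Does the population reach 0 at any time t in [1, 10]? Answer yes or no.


t=0: X=3, d=3 → birth, X_1=4
t=1: X=4, d=6 → birth, X_2=5
t=2: X=5, d=8 → death, X_3=4
t=3: X=4, d=1 → birth, X_4=5
t=4: X=5, d=1 → birth, X_5=6
t=5: X=6, d=5 → birth, X_6=7
t=6: X=7, d=7 → birth, X_7=8
t=7: X=8, d=2 → birth, X_8=9
t=8: X=9, d=5 → birth, X_9=10
t=9: X=10, d=1 → birth, X_10=11

no


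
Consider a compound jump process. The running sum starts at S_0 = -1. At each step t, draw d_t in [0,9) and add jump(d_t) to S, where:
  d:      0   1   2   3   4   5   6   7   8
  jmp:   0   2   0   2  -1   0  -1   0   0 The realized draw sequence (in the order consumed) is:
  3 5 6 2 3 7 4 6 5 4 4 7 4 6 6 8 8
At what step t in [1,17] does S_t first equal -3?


t=0: S=-1, d=3, jump=2, S_1=1
t=1: S=1, d=5, jump=0, S_2=1
t=2: S=1, d=6, jump=-1, S_3=0
t=3: S=0, d=2, jump=0, S_4=0
t=4: S=0, d=3, jump=2, S_5=2
t=5: S=2, d=7, jump=0, S_6=2
t=6: S=2, d=4, jump=-1, S_7=1
t=7: S=1, d=6, jump=-1, S_8=0
t=8: S=0, d=5, jump=0, S_9=0
t=9: S=0, d=4, jump=-1, S_10=-1
t=10: S=-1, d=4, jump=-1, S_11=-2
t=11: S=-2, d=7, jump=0, S_12=-2
t=12: S=-2, d=4, jump=-1, S_13=-3
t=13: S=-3, d=6, jump=-1, S_14=-4
t=14: S=-4, d=6, jump=-1, S_15=-5
t=15: S=-5, d=8, jump=0, S_16=-5
t=16: S=-5, d=8, jump=0, S_17=-5

13


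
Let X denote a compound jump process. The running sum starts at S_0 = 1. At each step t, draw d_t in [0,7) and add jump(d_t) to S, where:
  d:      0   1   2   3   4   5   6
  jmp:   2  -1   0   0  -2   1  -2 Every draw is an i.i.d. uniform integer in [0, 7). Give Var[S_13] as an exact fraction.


1222/49

Outcome values over d=0..6: [2, -1, 0, 0, -2, 1, -2]
Σy = -2, Σy² = 14, M = 7
μ = -2/7 = -2/7,  σ² = 14/7 − (-2/7)² = 94/49
Independent increments: Var[S_13] = 13·σ² = 13·(94/49) = 1222/49


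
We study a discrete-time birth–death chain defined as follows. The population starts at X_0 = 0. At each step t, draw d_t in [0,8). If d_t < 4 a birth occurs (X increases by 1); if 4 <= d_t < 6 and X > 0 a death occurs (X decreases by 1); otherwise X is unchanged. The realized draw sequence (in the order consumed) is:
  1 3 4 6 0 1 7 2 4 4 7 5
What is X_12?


t=0: X=0, d=1 → birth, X_1=1
t=1: X=1, d=3 → birth, X_2=2
t=2: X=2, d=4 → death, X_3=1
t=3: X=1, d=6 → hold, X_4=1
t=4: X=1, d=0 → birth, X_5=2
t=5: X=2, d=1 → birth, X_6=3
t=6: X=3, d=7 → hold, X_7=3
t=7: X=3, d=2 → birth, X_8=4
t=8: X=4, d=4 → death, X_9=3
t=9: X=3, d=4 → death, X_10=2
t=10: X=2, d=7 → hold, X_11=2
t=11: X=2, d=5 → death, X_12=1

1


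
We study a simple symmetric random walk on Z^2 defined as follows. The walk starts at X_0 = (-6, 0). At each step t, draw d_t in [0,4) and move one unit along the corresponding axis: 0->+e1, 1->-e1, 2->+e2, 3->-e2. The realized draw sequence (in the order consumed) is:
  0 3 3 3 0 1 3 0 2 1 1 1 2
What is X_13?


t=0: X=(-6, 0), d=0 → +e1, X_1=(-5, 0)
t=1: X=(-5, 0), d=3 → -e2, X_2=(-5, -1)
t=2: X=(-5, -1), d=3 → -e2, X_3=(-5, -2)
t=3: X=(-5, -2), d=3 → -e2, X_4=(-5, -3)
t=4: X=(-5, -3), d=0 → +e1, X_5=(-4, -3)
t=5: X=(-4, -3), d=1 → -e1, X_6=(-5, -3)
t=6: X=(-5, -3), d=3 → -e2, X_7=(-5, -4)
t=7: X=(-5, -4), d=0 → +e1, X_8=(-4, -4)
t=8: X=(-4, -4), d=2 → +e2, X_9=(-4, -3)
t=9: X=(-4, -3), d=1 → -e1, X_10=(-5, -3)
t=10: X=(-5, -3), d=1 → -e1, X_11=(-6, -3)
t=11: X=(-6, -3), d=1 → -e1, X_12=(-7, -3)
t=12: X=(-7, -3), d=2 → +e2, X_13=(-7, -2)

(-7, -2)


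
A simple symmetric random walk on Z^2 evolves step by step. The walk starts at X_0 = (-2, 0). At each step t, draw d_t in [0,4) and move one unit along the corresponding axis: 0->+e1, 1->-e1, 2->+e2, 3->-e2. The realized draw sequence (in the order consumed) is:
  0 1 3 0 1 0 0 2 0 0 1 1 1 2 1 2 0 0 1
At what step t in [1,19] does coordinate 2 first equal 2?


16

t=0: X=(-2, 0), d=0 → +e1, X_1=(-1, 0)
t=1: X=(-1, 0), d=1 → -e1, X_2=(-2, 0)
t=2: X=(-2, 0), d=3 → -e2, X_3=(-2, -1)
t=3: X=(-2, -1), d=0 → +e1, X_4=(-1, -1)
t=4: X=(-1, -1), d=1 → -e1, X_5=(-2, -1)
t=5: X=(-2, -1), d=0 → +e1, X_6=(-1, -1)
t=6: X=(-1, -1), d=0 → +e1, X_7=(0, -1)
t=7: X=(0, -1), d=2 → +e2, X_8=(0, 0)
t=8: X=(0, 0), d=0 → +e1, X_9=(1, 0)
t=9: X=(1, 0), d=0 → +e1, X_10=(2, 0)
t=10: X=(2, 0), d=1 → -e1, X_11=(1, 0)
t=11: X=(1, 0), d=1 → -e1, X_12=(0, 0)
t=12: X=(0, 0), d=1 → -e1, X_13=(-1, 0)
t=13: X=(-1, 0), d=2 → +e2, X_14=(-1, 1)
t=14: X=(-1, 1), d=1 → -e1, X_15=(-2, 1)
t=15: X=(-2, 1), d=2 → +e2, X_16=(-2, 2)
t=16: X=(-2, 2), d=0 → +e1, X_17=(-1, 2)
t=17: X=(-1, 2), d=0 → +e1, X_18=(0, 2)
t=18: X=(0, 2), d=1 → -e1, X_19=(-1, 2)


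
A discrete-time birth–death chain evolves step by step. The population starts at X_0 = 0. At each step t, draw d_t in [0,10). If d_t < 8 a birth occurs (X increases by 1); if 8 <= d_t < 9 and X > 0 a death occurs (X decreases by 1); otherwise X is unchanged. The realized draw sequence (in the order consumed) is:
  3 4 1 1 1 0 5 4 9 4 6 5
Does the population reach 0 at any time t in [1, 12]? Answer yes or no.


t=0: X=0, d=3 → birth, X_1=1
t=1: X=1, d=4 → birth, X_2=2
t=2: X=2, d=1 → birth, X_3=3
t=3: X=3, d=1 → birth, X_4=4
t=4: X=4, d=1 → birth, X_5=5
t=5: X=5, d=0 → birth, X_6=6
t=6: X=6, d=5 → birth, X_7=7
t=7: X=7, d=4 → birth, X_8=8
t=8: X=8, d=9 → hold, X_9=8
t=9: X=8, d=4 → birth, X_10=9
t=10: X=9, d=6 → birth, X_11=10
t=11: X=10, d=5 → birth, X_12=11

no


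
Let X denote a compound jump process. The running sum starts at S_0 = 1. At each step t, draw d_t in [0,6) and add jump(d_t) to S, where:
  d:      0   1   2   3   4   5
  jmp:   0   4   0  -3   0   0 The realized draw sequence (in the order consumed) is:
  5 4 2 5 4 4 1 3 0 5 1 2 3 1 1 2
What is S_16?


t=0: S=1, d=5, jump=0, S_1=1
t=1: S=1, d=4, jump=0, S_2=1
t=2: S=1, d=2, jump=0, S_3=1
t=3: S=1, d=5, jump=0, S_4=1
t=4: S=1, d=4, jump=0, S_5=1
t=5: S=1, d=4, jump=0, S_6=1
t=6: S=1, d=1, jump=4, S_7=5
t=7: S=5, d=3, jump=-3, S_8=2
t=8: S=2, d=0, jump=0, S_9=2
t=9: S=2, d=5, jump=0, S_10=2
t=10: S=2, d=1, jump=4, S_11=6
t=11: S=6, d=2, jump=0, S_12=6
t=12: S=6, d=3, jump=-3, S_13=3
t=13: S=3, d=1, jump=4, S_14=7
t=14: S=7, d=1, jump=4, S_15=11
t=15: S=11, d=2, jump=0, S_16=11

11


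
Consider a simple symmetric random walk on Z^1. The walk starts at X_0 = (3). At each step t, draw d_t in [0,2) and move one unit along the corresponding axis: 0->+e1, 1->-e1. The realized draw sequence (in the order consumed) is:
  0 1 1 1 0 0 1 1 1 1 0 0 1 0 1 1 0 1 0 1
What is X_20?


t=0: X=(3), d=0 → +e1, X_1=(4)
t=1: X=(4), d=1 → -e1, X_2=(3)
t=2: X=(3), d=1 → -e1, X_3=(2)
t=3: X=(2), d=1 → -e1, X_4=(1)
t=4: X=(1), d=0 → +e1, X_5=(2)
t=5: X=(2), d=0 → +e1, X_6=(3)
t=6: X=(3), d=1 → -e1, X_7=(2)
t=7: X=(2), d=1 → -e1, X_8=(1)
t=8: X=(1), d=1 → -e1, X_9=(0)
t=9: X=(0), d=1 → -e1, X_10=(-1)
t=10: X=(-1), d=0 → +e1, X_11=(0)
t=11: X=(0), d=0 → +e1, X_12=(1)
t=12: X=(1), d=1 → -e1, X_13=(0)
t=13: X=(0), d=0 → +e1, X_14=(1)
t=14: X=(1), d=1 → -e1, X_15=(0)
t=15: X=(0), d=1 → -e1, X_16=(-1)
t=16: X=(-1), d=0 → +e1, X_17=(0)
t=17: X=(0), d=1 → -e1, X_18=(-1)
t=18: X=(-1), d=0 → +e1, X_19=(0)
t=19: X=(0), d=1 → -e1, X_20=(-1)

(-1)


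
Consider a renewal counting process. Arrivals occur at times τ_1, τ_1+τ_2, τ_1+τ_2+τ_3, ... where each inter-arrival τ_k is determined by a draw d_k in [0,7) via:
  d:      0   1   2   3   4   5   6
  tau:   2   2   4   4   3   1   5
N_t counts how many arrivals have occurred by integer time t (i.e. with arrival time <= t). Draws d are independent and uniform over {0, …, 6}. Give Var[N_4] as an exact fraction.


2422118/5764801

Inter-arrival values over d=0..6: [2, 2, 4, 4, 3, 1, 5]
Each d has probability 1/7, so the pmf of τ is: f(1) = 1/7, f(2) = 2/7, f(3) = 1/7, f(4) = 2/7, f(5) = 1/7
Let p_n(j) = P(N_n = j), with p_0 = [1]. Condition on τ_1: p_n(0) = P(τ > n), and for j >= 1, p_n(j) = Σ_{k<=n} f(k)·p_{n−k}(j−1)
p_1 = [6/7, 1/7]  (j = 0..1)
p_2 = [4/7, 20/49, 1/49]  (j = 0..2)
p_3 = [3/7, 23/49, 34/343, 1/343]  (j = 0..3)
p_4 = [1/7, 31/49, 10/49, 48/2401, 1/2401]  (j = 0..4)
E[N_4] = Σ j·p_4(j) = 2647/2401;  E[N_4²] = Σ j²·p_4(j) = 561/343
Var[N_4] = 561/343 − (2647/2401)² = 2422118/5764801


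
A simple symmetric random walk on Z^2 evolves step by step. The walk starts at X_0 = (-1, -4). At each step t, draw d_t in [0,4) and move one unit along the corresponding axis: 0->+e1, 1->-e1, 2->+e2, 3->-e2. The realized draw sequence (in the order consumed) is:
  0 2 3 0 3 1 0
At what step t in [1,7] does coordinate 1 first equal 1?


t=0: X=(-1, -4), d=0 → +e1, X_1=(0, -4)
t=1: X=(0, -4), d=2 → +e2, X_2=(0, -3)
t=2: X=(0, -3), d=3 → -e2, X_3=(0, -4)
t=3: X=(0, -4), d=0 → +e1, X_4=(1, -4)
t=4: X=(1, -4), d=3 → -e2, X_5=(1, -5)
t=5: X=(1, -5), d=1 → -e1, X_6=(0, -5)
t=6: X=(0, -5), d=0 → +e1, X_7=(1, -5)

4


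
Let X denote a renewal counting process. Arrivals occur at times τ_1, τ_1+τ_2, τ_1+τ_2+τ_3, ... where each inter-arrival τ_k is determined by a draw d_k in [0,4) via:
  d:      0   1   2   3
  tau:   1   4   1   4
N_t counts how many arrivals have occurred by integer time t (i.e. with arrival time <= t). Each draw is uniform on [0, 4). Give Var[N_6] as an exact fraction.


Inter-arrival values over d=0..3: [1, 4, 1, 4]
Each d has probability 1/4, so the pmf of τ is: f(1) = 1/2, f(4) = 1/2
Let p_n(j) = P(N_n = j), with p_0 = [1]. Condition on τ_1: p_n(0) = P(τ > n), and for j >= 1, p_n(j) = Σ_{k<=n} f(k)·p_{n−k}(j−1)
p_1 = [1/2, 1/2]  (j = 0..1)
p_2 = [1/2, 1/4, 1/4]  (j = 0..2)
p_3 = [1/2, 1/4, 1/8, 1/8]  (j = 0..3)
p_4 = [0, 3/4, 1/8, 1/16, 1/16]  (j = 0..4)
p_5 = [0, 1/4, 5/8, 1/16, 1/32, 1/32]  (j = 0..5)
p_6 = [0, 1/4, 1/4, 7/16, 1/32, 1/64, 1/64]  (j = 0..6)
E[N_6] = Σ j·p_6(j) = 151/64;  E[N_6²] = Σ j²·p_6(j) = 425/64
Var[N_6] = 425/64 − (151/64)² = 4399/4096

4399/4096


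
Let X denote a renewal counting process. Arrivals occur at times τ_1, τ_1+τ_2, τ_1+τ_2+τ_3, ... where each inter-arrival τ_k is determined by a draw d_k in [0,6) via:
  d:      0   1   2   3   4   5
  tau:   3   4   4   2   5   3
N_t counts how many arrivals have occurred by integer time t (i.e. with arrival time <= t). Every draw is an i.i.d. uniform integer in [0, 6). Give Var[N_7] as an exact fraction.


13319/46656

Inter-arrival values over d=0..5: [3, 4, 4, 2, 5, 3]
Each d has probability 1/6, so the pmf of τ is: f(2) = 1/6, f(3) = 1/3, f(4) = 1/3, f(5) = 1/6
Let p_n(j) = P(N_n = j), with p_0 = [1]. Condition on τ_1: p_n(0) = P(τ > n), and for j >= 1, p_n(j) = Σ_{k<=n} f(k)·p_{n−k}(j−1)
p_1 = [1]  (j = 0)
p_2 = [5/6, 1/6]  (j = 0..1)
p_3 = [1/2, 1/2]  (j = 0..1)
p_4 = [1/6, 29/36, 1/36]  (j = 0..2)
p_5 = [0, 31/36, 5/36]  (j = 0..2)
p_6 = [0, 23/36, 77/216, 1/216]  (j = 0..3)
p_7 = [0, 13/36, 131/216, 7/216]  (j = 0..3)
E[N_7] = Σ j·p_7(j) = 361/216;  E[N_7²] = Σ j²·p_7(j) = 665/216
Var[N_7] = 665/216 − (361/216)² = 13319/46656


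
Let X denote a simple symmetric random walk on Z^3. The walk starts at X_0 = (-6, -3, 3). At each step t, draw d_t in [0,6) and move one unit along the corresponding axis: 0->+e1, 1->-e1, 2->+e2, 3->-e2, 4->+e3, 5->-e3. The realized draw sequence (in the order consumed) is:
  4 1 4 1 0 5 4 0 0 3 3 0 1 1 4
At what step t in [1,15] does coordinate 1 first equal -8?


t=0: X=(-6, -3, 3), d=4 → +e3, X_1=(-6, -3, 4)
t=1: X=(-6, -3, 4), d=1 → -e1, X_2=(-7, -3, 4)
t=2: X=(-7, -3, 4), d=4 → +e3, X_3=(-7, -3, 5)
t=3: X=(-7, -3, 5), d=1 → -e1, X_4=(-8, -3, 5)
t=4: X=(-8, -3, 5), d=0 → +e1, X_5=(-7, -3, 5)
t=5: X=(-7, -3, 5), d=5 → -e3, X_6=(-7, -3, 4)
t=6: X=(-7, -3, 4), d=4 → +e3, X_7=(-7, -3, 5)
t=7: X=(-7, -3, 5), d=0 → +e1, X_8=(-6, -3, 5)
t=8: X=(-6, -3, 5), d=0 → +e1, X_9=(-5, -3, 5)
t=9: X=(-5, -3, 5), d=3 → -e2, X_10=(-5, -4, 5)
t=10: X=(-5, -4, 5), d=3 → -e2, X_11=(-5, -5, 5)
t=11: X=(-5, -5, 5), d=0 → +e1, X_12=(-4, -5, 5)
t=12: X=(-4, -5, 5), d=1 → -e1, X_13=(-5, -5, 5)
t=13: X=(-5, -5, 5), d=1 → -e1, X_14=(-6, -5, 5)
t=14: X=(-6, -5, 5), d=4 → +e3, X_15=(-6, -5, 6)

4


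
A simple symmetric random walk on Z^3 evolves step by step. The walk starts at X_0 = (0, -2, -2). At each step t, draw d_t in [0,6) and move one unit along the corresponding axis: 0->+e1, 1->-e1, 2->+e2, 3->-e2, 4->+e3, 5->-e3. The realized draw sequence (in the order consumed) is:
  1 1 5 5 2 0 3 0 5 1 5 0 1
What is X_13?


t=0: X=(0, -2, -2), d=1 → -e1, X_1=(-1, -2, -2)
t=1: X=(-1, -2, -2), d=1 → -e1, X_2=(-2, -2, -2)
t=2: X=(-2, -2, -2), d=5 → -e3, X_3=(-2, -2, -3)
t=3: X=(-2, -2, -3), d=5 → -e3, X_4=(-2, -2, -4)
t=4: X=(-2, -2, -4), d=2 → +e2, X_5=(-2, -1, -4)
t=5: X=(-2, -1, -4), d=0 → +e1, X_6=(-1, -1, -4)
t=6: X=(-1, -1, -4), d=3 → -e2, X_7=(-1, -2, -4)
t=7: X=(-1, -2, -4), d=0 → +e1, X_8=(0, -2, -4)
t=8: X=(0, -2, -4), d=5 → -e3, X_9=(0, -2, -5)
t=9: X=(0, -2, -5), d=1 → -e1, X_10=(-1, -2, -5)
t=10: X=(-1, -2, -5), d=5 → -e3, X_11=(-1, -2, -6)
t=11: X=(-1, -2, -6), d=0 → +e1, X_12=(0, -2, -6)
t=12: X=(0, -2, -6), d=1 → -e1, X_13=(-1, -2, -6)

(-1, -2, -6)


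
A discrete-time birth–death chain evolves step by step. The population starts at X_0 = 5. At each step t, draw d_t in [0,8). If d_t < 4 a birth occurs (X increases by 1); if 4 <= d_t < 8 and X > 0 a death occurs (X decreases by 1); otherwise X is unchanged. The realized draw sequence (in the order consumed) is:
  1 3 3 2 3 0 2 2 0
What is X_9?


14

t=0: X=5, d=1 → birth, X_1=6
t=1: X=6, d=3 → birth, X_2=7
t=2: X=7, d=3 → birth, X_3=8
t=3: X=8, d=2 → birth, X_4=9
t=4: X=9, d=3 → birth, X_5=10
t=5: X=10, d=0 → birth, X_6=11
t=6: X=11, d=2 → birth, X_7=12
t=7: X=12, d=2 → birth, X_8=13
t=8: X=13, d=0 → birth, X_9=14


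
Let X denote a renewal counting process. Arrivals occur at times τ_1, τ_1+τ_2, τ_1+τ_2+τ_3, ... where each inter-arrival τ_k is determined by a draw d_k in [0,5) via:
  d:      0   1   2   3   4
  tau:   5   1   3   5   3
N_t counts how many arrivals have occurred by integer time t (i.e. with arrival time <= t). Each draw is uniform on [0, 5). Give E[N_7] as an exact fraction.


Inter-arrival values over d=0..4: [5, 1, 3, 5, 3]
Each d has probability 1/5, so the pmf of τ is: f(1) = 1/5, f(3) = 2/5, f(5) = 2/5
Renewal equation for m(n) = E[N_n]: condition on τ_1 = k (if k <= n, one arrival plus a fresh copy on the remaining n−k steps): m(n) = F(n) + Σ_{k<=n} f(k)·m(n−k), where F(n) = P(τ <= n) and m(0) = 0
m(1) = F(1) = 1/5
m(2) = F(2) + f(1)·m(1) = 1/5 + 1/5·1/5 = 6/25
m(3) = F(3) + f(1)·m(2) = 3/5 + 1/5·6/25 = 81/125
m(4) = F(4) + f(1)·m(3) + f(3)·m(1) = 3/5 + 1/5·81/125 + 2/5·1/5 = 506/625
m(5) = F(5) + f(1)·m(4) + f(3)·m(2) = 1 + 1/5·506/625 + 2/5·6/25 = 3931/3125
m(6) = F(6) + f(1)·m(5) + f(3)·m(3) + f(5)·m(1) = 1 + 1/5·3931/3125 + 2/5·81/125 + 2/5·1/5 = 24856/15625
m(7) = F(7) + f(1)·m(6) + f(3)·m(4) + f(5)·m(2) = 1 + 1/5·24856/15625 + 2/5·506/625 + 2/5·6/25 = 135781/78125
E[N_7] = m(7) = 135781/78125

135781/78125


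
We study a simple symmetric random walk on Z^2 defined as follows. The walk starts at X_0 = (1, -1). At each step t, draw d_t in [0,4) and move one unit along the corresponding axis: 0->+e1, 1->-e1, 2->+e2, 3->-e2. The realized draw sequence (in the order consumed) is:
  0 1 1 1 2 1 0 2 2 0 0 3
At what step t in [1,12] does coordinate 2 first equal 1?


t=0: X=(1, -1), d=0 → +e1, X_1=(2, -1)
t=1: X=(2, -1), d=1 → -e1, X_2=(1, -1)
t=2: X=(1, -1), d=1 → -e1, X_3=(0, -1)
t=3: X=(0, -1), d=1 → -e1, X_4=(-1, -1)
t=4: X=(-1, -1), d=2 → +e2, X_5=(-1, 0)
t=5: X=(-1, 0), d=1 → -e1, X_6=(-2, 0)
t=6: X=(-2, 0), d=0 → +e1, X_7=(-1, 0)
t=7: X=(-1, 0), d=2 → +e2, X_8=(-1, 1)
t=8: X=(-1, 1), d=2 → +e2, X_9=(-1, 2)
t=9: X=(-1, 2), d=0 → +e1, X_10=(0, 2)
t=10: X=(0, 2), d=0 → +e1, X_11=(1, 2)
t=11: X=(1, 2), d=3 → -e2, X_12=(1, 1)

8


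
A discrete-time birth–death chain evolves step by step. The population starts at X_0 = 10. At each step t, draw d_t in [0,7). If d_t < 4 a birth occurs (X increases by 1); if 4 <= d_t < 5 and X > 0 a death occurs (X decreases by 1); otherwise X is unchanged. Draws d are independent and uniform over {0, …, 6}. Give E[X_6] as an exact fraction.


88/7

X can drop by at most 1 per step and X_0 = 10 > T = 6, so X_t >= 10 − t >= 4 > 0 for every t <= 6: the floor at 0 (the 'and X > 0' condition) never binds. Hence X_6 = X_0 + Σ_{t<6} Y_t with i.i.d. increments Y_t = y(d_t) ∈ {+1, −1, 0}.
Outcome values over d=0..6: [1, 1, 1, 1, -1, 0, 0]
Σy = 3, Σy² = 5, M = 7
μ = 3/7 = 3/7,  σ² = 5/7 − (3/7)² = 26/49
E[X_6] = 10 + 6·(3/7) = 88/7


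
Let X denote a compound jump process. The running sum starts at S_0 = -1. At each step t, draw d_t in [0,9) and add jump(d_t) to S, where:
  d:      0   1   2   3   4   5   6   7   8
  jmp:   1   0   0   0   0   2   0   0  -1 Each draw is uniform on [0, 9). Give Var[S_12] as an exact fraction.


200/27

Outcome values over d=0..8: [1, 0, 0, 0, 0, 2, 0, 0, -1]
Σy = 2, Σy² = 6, M = 9
μ = 2/9 = 2/9,  σ² = 6/9 − (2/9)² = 50/81
Independent increments: Var[S_12] = 12·σ² = 12·(50/81) = 200/27


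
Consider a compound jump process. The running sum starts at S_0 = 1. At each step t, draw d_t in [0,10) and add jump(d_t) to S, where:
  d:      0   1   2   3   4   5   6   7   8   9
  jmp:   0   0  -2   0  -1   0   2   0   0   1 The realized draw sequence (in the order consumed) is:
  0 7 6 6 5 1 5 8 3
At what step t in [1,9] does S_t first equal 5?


t=0: S=1, d=0, jump=0, S_1=1
t=1: S=1, d=7, jump=0, S_2=1
t=2: S=1, d=6, jump=2, S_3=3
t=3: S=3, d=6, jump=2, S_4=5
t=4: S=5, d=5, jump=0, S_5=5
t=5: S=5, d=1, jump=0, S_6=5
t=6: S=5, d=5, jump=0, S_7=5
t=7: S=5, d=8, jump=0, S_8=5
t=8: S=5, d=3, jump=0, S_9=5

4


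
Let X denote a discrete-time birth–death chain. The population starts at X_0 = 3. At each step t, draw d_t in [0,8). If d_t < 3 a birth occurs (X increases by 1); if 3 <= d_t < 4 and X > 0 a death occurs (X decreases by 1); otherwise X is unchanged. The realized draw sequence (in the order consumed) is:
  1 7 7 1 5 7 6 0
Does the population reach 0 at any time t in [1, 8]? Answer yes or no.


no

t=0: X=3, d=1 → birth, X_1=4
t=1: X=4, d=7 → hold, X_2=4
t=2: X=4, d=7 → hold, X_3=4
t=3: X=4, d=1 → birth, X_4=5
t=4: X=5, d=5 → hold, X_5=5
t=5: X=5, d=7 → hold, X_6=5
t=6: X=5, d=6 → hold, X_7=5
t=7: X=5, d=0 → birth, X_8=6


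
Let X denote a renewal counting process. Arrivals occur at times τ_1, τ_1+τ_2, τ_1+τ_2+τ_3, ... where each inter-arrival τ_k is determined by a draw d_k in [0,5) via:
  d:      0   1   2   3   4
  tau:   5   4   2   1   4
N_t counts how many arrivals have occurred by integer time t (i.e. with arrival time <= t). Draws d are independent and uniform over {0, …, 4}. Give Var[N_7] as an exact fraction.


4418460404/6103515625

Inter-arrival values over d=0..4: [5, 4, 2, 1, 4]
Each d has probability 1/5, so the pmf of τ is: f(1) = 1/5, f(2) = 1/5, f(4) = 2/5, f(5) = 1/5
Let p_n(j) = P(N_n = j), with p_0 = [1]. Condition on τ_1: p_n(0) = P(τ > n), and for j >= 1, p_n(j) = Σ_{k<=n} f(k)·p_{n−k}(j−1)
p_1 = [4/5, 1/5]  (j = 0..1)
p_2 = [3/5, 9/25, 1/25]  (j = 0..2)
p_3 = [3/5, 7/25, 14/125, 1/125]  (j = 0..3)
p_4 = [1/5, 16/25, 16/125, 19/625, 1/625]  (j = 0..4)
p_5 = [0, 17/25, 33/125, 6/125, 24/3125, 1/3125]  (j = 0..5)
p_6 = [0, 11/25, 56/125, 59/625, 49/3125, 29/15625, 1/15625]  (j = 0..6)
p_7 = [0, 9/25, 51/125, 122/625, 99/3125, 73/15625, 34/78125, 1/78125]  (j = 0..7)
E[N_7] = Σ j·p_7(j) = 149561/78125;  E[N_7²] = Σ j²·p_7(j) = 342873/78125
Var[N_7] = 342873/78125 − (149561/78125)² = 4418460404/6103515625


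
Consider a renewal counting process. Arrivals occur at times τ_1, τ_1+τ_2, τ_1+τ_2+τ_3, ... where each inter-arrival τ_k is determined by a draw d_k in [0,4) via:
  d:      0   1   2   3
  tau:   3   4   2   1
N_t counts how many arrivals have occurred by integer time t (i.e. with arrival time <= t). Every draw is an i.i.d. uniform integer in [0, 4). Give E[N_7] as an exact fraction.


42541/16384

Inter-arrival values over d=0..3: [3, 4, 2, 1]
Each d has probability 1/4, so the pmf of τ is: f(1) = 1/4, f(2) = 1/4, f(3) = 1/4, f(4) = 1/4
Renewal equation for m(n) = E[N_n]: condition on τ_1 = k (if k <= n, one arrival plus a fresh copy on the remaining n−k steps): m(n) = F(n) + Σ_{k<=n} f(k)·m(n−k), where F(n) = P(τ <= n) and m(0) = 0
m(1) = F(1) = 1/4
m(2) = F(2) + f(1)·m(1) = 1/2 + 1/4·1/4 = 9/16
m(3) = F(3) + f(1)·m(2) + f(2)·m(1) = 3/4 + 1/4·9/16 + 1/4·1/4 = 61/64
m(4) = F(4) + f(1)·m(3) + f(2)·m(2) + f(3)·m(1) = 1 + 1/4·61/64 + 1/4·9/16 + 1/4·1/4 = 369/256
m(5) = F(5) + f(1)·m(4) + f(2)·m(3) + f(3)·m(2) + f(4)·m(1) = 1 + 1/4·369/256 + 1/4·61/64 + 1/4·9/16 + 1/4·1/4 = 1845/1024
m(6) = F(6) + f(1)·m(5) + f(2)·m(4) + f(3)·m(3) + f(4)·m(2) = 1 + 1/4·1845/1024 + 1/4·369/256 + 1/4·61/64 + 1/4·9/16 = 8969/4096
m(7) = F(7) + f(1)·m(6) + f(2)·m(5) + f(3)·m(4) + f(4)·m(3) = 1 + 1/4·8969/4096 + 1/4·1845/1024 + 1/4·369/256 + 1/4·61/64 = 42541/16384
E[N_7] = m(7) = 42541/16384


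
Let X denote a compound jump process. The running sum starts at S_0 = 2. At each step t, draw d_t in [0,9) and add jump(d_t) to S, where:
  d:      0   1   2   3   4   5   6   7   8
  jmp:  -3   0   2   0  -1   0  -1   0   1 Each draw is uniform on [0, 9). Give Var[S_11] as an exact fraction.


1540/81

Outcome values over d=0..8: [-3, 0, 2, 0, -1, 0, -1, 0, 1]
Σy = -2, Σy² = 16, M = 9
μ = -2/9 = -2/9,  σ² = 16/9 − (-2/9)² = 140/81
Independent increments: Var[S_11] = 11·σ² = 11·(140/81) = 1540/81


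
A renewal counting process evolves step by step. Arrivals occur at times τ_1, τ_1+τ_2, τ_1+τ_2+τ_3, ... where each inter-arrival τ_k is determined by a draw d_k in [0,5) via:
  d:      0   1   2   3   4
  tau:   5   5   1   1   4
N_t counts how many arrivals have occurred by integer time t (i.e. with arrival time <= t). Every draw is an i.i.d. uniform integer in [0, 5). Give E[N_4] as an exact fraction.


531/625

Inter-arrival values over d=0..4: [5, 5, 1, 1, 4]
Each d has probability 1/5, so the pmf of τ is: f(1) = 2/5, f(4) = 1/5, f(5) = 2/5
Renewal equation for m(n) = E[N_n]: condition on τ_1 = k (if k <= n, one arrival plus a fresh copy on the remaining n−k steps): m(n) = F(n) + Σ_{k<=n} f(k)·m(n−k), where F(n) = P(τ <= n) and m(0) = 0
m(1) = F(1) = 2/5
m(2) = F(2) + f(1)·m(1) = 2/5 + 2/5·2/5 = 14/25
m(3) = F(3) + f(1)·m(2) = 2/5 + 2/5·14/25 = 78/125
m(4) = F(4) + f(1)·m(3) = 3/5 + 2/5·78/125 = 531/625
E[N_4] = m(4) = 531/625


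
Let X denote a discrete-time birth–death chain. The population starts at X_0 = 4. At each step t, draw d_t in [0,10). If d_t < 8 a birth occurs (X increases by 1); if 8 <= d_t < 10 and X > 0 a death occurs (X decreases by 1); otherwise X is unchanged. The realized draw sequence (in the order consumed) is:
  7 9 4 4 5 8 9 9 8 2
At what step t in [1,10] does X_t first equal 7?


t=0: X=4, d=7 → birth, X_1=5
t=1: X=5, d=9 → death, X_2=4
t=2: X=4, d=4 → birth, X_3=5
t=3: X=5, d=4 → birth, X_4=6
t=4: X=6, d=5 → birth, X_5=7
t=5: X=7, d=8 → death, X_6=6
t=6: X=6, d=9 → death, X_7=5
t=7: X=5, d=9 → death, X_8=4
t=8: X=4, d=8 → death, X_9=3
t=9: X=3, d=2 → birth, X_10=4

5


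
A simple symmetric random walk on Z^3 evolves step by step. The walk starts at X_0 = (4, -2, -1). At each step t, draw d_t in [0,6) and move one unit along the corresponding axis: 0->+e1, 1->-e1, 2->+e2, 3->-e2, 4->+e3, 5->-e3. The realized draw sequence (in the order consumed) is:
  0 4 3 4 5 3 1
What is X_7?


t=0: X=(4, -2, -1), d=0 → +e1, X_1=(5, -2, -1)
t=1: X=(5, -2, -1), d=4 → +e3, X_2=(5, -2, 0)
t=2: X=(5, -2, 0), d=3 → -e2, X_3=(5, -3, 0)
t=3: X=(5, -3, 0), d=4 → +e3, X_4=(5, -3, 1)
t=4: X=(5, -3, 1), d=5 → -e3, X_5=(5, -3, 0)
t=5: X=(5, -3, 0), d=3 → -e2, X_6=(5, -4, 0)
t=6: X=(5, -4, 0), d=1 → -e1, X_7=(4, -4, 0)

(4, -4, 0)


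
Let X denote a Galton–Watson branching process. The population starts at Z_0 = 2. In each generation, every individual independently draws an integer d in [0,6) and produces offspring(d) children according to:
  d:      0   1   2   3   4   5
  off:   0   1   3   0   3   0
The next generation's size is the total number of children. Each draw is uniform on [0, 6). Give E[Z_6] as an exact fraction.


117649/23328

Outcome values over d=0..5: [0, 1, 3, 0, 3, 0]
Σy = 7, Σy² = 19, M = 6
μ = 7/6 = 7/6,  σ² = 19/6 − (7/6)² = 65/36
E[Z_0] = 2
E[Z_1] = 7/6·E[Z_0] = 7/3
E[Z_2] = 7/6·E[Z_1] = 49/18
E[Z_3] = 7/6·E[Z_2] = 343/108
E[Z_4] = 7/6·E[Z_3] = 2401/648
E[Z_5] = 7/6·E[Z_4] = 16807/3888
E[Z_6] = 7/6·E[Z_5] = 117649/23328


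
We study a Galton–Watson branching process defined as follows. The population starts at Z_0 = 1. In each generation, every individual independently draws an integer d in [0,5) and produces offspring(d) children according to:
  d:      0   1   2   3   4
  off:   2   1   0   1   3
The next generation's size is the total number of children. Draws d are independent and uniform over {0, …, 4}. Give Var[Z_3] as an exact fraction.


Outcome values over d=0..4: [2, 1, 0, 1, 3]
Σy = 7, Σy² = 15, M = 5
μ = 7/5 = 7/5,  σ² = 15/5 − (7/5)² = 26/25
V_0 = 0, E_0 = 1
V_1 = 26/25·E_0 + (7/5)²·V_0 = 26/25;  E_1 = 7/5
V_2 = 26/25·E_1 + (7/5)²·V_1 = 2184/625;  E_2 = 49/25
V_3 = 26/25·E_2 + (7/5)²·V_2 = 138866/15625;  E_3 = 343/125

138866/15625


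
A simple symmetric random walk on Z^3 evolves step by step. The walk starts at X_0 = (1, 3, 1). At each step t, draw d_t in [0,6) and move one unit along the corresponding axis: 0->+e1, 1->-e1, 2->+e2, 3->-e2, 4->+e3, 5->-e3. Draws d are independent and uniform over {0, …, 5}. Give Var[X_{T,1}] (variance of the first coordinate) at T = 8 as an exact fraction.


Outcome values over d=0..5: [1, -1, 0, 0, 0, 0]
Σy = 0, Σy² = 2, M = 6
μ = 0/6 = 0,  σ² = 2/6 − (0)² = 1/3
Independent increments: Var[X_8] = 8·σ² = 8·(1/3) = 8/3

8/3


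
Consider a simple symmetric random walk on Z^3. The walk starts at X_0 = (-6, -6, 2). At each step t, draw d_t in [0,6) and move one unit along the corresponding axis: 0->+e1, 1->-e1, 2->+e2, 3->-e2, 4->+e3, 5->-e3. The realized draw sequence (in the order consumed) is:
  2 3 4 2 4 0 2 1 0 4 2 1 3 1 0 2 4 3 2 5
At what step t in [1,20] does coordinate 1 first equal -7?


14

t=0: X=(-6, -6, 2), d=2 → +e2, X_1=(-6, -5, 2)
t=1: X=(-6, -5, 2), d=3 → -e2, X_2=(-6, -6, 2)
t=2: X=(-6, -6, 2), d=4 → +e3, X_3=(-6, -6, 3)
t=3: X=(-6, -6, 3), d=2 → +e2, X_4=(-6, -5, 3)
t=4: X=(-6, -5, 3), d=4 → +e3, X_5=(-6, -5, 4)
t=5: X=(-6, -5, 4), d=0 → +e1, X_6=(-5, -5, 4)
t=6: X=(-5, -5, 4), d=2 → +e2, X_7=(-5, -4, 4)
t=7: X=(-5, -4, 4), d=1 → -e1, X_8=(-6, -4, 4)
t=8: X=(-6, -4, 4), d=0 → +e1, X_9=(-5, -4, 4)
t=9: X=(-5, -4, 4), d=4 → +e3, X_10=(-5, -4, 5)
t=10: X=(-5, -4, 5), d=2 → +e2, X_11=(-5, -3, 5)
t=11: X=(-5, -3, 5), d=1 → -e1, X_12=(-6, -3, 5)
t=12: X=(-6, -3, 5), d=3 → -e2, X_13=(-6, -4, 5)
t=13: X=(-6, -4, 5), d=1 → -e1, X_14=(-7, -4, 5)
t=14: X=(-7, -4, 5), d=0 → +e1, X_15=(-6, -4, 5)
t=15: X=(-6, -4, 5), d=2 → +e2, X_16=(-6, -3, 5)
t=16: X=(-6, -3, 5), d=4 → +e3, X_17=(-6, -3, 6)
t=17: X=(-6, -3, 6), d=3 → -e2, X_18=(-6, -4, 6)
t=18: X=(-6, -4, 6), d=2 → +e2, X_19=(-6, -3, 6)
t=19: X=(-6, -3, 6), d=5 → -e3, X_20=(-6, -3, 5)


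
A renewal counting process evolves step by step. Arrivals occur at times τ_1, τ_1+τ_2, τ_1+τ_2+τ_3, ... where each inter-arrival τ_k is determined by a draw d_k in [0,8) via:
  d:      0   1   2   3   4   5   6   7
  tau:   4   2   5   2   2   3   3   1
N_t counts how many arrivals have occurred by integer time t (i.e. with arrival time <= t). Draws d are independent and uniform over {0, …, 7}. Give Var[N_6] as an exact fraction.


Inter-arrival values over d=0..7: [4, 2, 5, 2, 2, 3, 3, 1]
Each d has probability 1/8, so the pmf of τ is: f(1) = 1/8, f(2) = 3/8, f(3) = 1/4, f(4) = 1/8, f(5) = 1/8
Let p_n(j) = P(N_n = j), with p_0 = [1]. Condition on τ_1: p_n(0) = P(τ > n), and for j >= 1, p_n(j) = Σ_{k<=n} f(k)·p_{n−k}(j−1)
p_1 = [7/8, 1/8]  (j = 0..1)
p_2 = [1/2, 31/64, 1/64]  (j = 0..2)
p_3 = [1/4, 41/64, 55/512, 1/512]  (j = 0..3)
p_4 = [1/8, 9/16, 75/256, 79/4096, 1/4096]  (j = 0..4)
p_5 = [0, 15/32, 229/512, 331/4096, 103/32768, 1/32768]  (j = 0..5)
p_6 = [0, 9/32, 259/512, 797/4096, 73/4096, 127/262144, 1/262144]  (j = 0..6)
E[N_6] = Σ j·p_6(j) = 511297/262144;  E[N_6²] = Σ j²·p_6(j) = 1141195/262144
Var[N_6] = 1141195/262144 − (511297/262144)² = 37732799871/68719476736

37732799871/68719476736


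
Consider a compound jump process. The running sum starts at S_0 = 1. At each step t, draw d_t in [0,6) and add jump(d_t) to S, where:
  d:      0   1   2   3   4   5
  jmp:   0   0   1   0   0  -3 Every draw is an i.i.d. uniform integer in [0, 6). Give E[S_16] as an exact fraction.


-13/3

Outcome values over d=0..5: [0, 0, 1, 0, 0, -3]
Σy = -2, Σy² = 10, M = 6
μ = -2/6 = -1/3,  σ² = 10/6 − (-1/3)² = 14/9
E[S_16] = 1 + 16·(-1/3) = -13/3


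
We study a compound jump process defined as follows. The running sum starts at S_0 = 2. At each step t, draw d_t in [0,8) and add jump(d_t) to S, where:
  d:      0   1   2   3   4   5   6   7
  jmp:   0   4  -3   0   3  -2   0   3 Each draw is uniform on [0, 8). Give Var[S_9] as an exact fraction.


Outcome values over d=0..7: [0, 4, -3, 0, 3, -2, 0, 3]
Σy = 5, Σy² = 47, M = 8
μ = 5/8 = 5/8,  σ² = 47/8 − (5/8)² = 351/64
Independent increments: Var[S_9] = 9·σ² = 9·(351/64) = 3159/64

3159/64


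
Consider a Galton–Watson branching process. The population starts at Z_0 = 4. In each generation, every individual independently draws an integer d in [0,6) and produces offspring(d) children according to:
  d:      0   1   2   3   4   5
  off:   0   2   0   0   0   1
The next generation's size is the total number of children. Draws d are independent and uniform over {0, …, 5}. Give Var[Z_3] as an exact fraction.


Outcome values over d=0..5: [0, 2, 0, 0, 0, 1]
Σy = 3, Σy² = 5, M = 6
μ = 3/6 = 1/2,  σ² = 5/6 − (1/2)² = 7/12
V_0 = 0, E_0 = 4
V_1 = 7/12·E_0 + (1/2)²·V_0 = 7/3;  E_1 = 2
V_2 = 7/12·E_1 + (1/2)²·V_1 = 7/4;  E_2 = 1
V_3 = 7/12·E_2 + (1/2)²·V_2 = 49/48;  E_3 = 1/2

49/48


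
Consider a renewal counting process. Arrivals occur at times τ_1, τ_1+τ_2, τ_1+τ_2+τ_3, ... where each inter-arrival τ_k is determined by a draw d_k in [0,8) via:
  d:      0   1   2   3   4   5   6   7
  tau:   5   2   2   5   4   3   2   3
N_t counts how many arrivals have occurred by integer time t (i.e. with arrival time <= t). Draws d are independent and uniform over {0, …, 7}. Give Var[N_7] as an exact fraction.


Inter-arrival values over d=0..7: [5, 2, 2, 5, 4, 3, 2, 3]
Each d has probability 1/8, so the pmf of τ is: f(2) = 3/8, f(3) = 1/4, f(4) = 1/8, f(5) = 1/4
Let p_n(j) = P(N_n = j), with p_0 = [1]. Condition on τ_1: p_n(0) = P(τ > n), and for j >= 1, p_n(j) = Σ_{k<=n} f(k)·p_{n−k}(j−1)
p_1 = [1]  (j = 0)
p_2 = [5/8, 3/8]  (j = 0..1)
p_3 = [3/8, 5/8]  (j = 0..1)
p_4 = [1/4, 39/64, 9/64]  (j = 0..2)
p_5 = [0, 43/64, 21/64]  (j = 0..2)
p_6 = [0, 33/64, 221/512, 27/512]  (j = 0..3)
p_7 = [0, 17/64, 295/512, 81/512]  (j = 0..3)
E[N_7] = Σ j·p_7(j) = 969/512;  E[N_7²] = Σ j²·p_7(j) = 2045/512
Var[N_7] = 2045/512 − (969/512)² = 108079/262144

108079/262144


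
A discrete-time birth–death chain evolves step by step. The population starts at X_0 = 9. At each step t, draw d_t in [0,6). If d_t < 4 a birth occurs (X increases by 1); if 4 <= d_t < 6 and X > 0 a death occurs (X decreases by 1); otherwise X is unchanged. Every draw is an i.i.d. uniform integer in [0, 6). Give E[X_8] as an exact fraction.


35/3

X can drop by at most 1 per step and X_0 = 9 > T = 8, so X_t >= 9 − t >= 1 > 0 for every t <= 8: the floor at 0 (the 'and X > 0' condition) never binds. Hence X_8 = X_0 + Σ_{t<8} Y_t with i.i.d. increments Y_t = y(d_t) ∈ {+1, −1, 0}.
Outcome values over d=0..5: [1, 1, 1, 1, -1, -1]
Σy = 2, Σy² = 6, M = 6
μ = 2/6 = 1/3,  σ² = 6/6 − (1/3)² = 8/9
E[X_8] = 9 + 8·(1/3) = 35/3


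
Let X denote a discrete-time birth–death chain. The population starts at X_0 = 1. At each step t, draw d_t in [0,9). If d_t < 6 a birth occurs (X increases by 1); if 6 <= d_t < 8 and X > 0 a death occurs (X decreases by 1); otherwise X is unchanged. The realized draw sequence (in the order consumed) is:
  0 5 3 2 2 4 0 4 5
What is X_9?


t=0: X=1, d=0 → birth, X_1=2
t=1: X=2, d=5 → birth, X_2=3
t=2: X=3, d=3 → birth, X_3=4
t=3: X=4, d=2 → birth, X_4=5
t=4: X=5, d=2 → birth, X_5=6
t=5: X=6, d=4 → birth, X_6=7
t=6: X=7, d=0 → birth, X_7=8
t=7: X=8, d=4 → birth, X_8=9
t=8: X=9, d=5 → birth, X_9=10

10


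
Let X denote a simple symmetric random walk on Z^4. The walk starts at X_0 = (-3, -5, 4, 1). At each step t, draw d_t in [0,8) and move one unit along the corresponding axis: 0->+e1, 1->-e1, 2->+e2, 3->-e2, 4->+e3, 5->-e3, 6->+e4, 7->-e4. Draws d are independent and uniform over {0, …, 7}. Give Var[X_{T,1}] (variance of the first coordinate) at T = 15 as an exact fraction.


Outcome values over d=0..7: [1, -1, 0, 0, 0, 0, 0, 0]
Σy = 0, Σy² = 2, M = 8
μ = 0/8 = 0,  σ² = 2/8 − (0)² = 1/4
Independent increments: Var[X_15] = 15·σ² = 15·(1/4) = 15/4

15/4


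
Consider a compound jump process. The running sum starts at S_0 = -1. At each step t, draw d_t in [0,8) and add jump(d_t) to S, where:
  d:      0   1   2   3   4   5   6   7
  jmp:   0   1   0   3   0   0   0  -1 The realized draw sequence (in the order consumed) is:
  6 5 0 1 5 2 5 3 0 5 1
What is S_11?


4

t=0: S=-1, d=6, jump=0, S_1=-1
t=1: S=-1, d=5, jump=0, S_2=-1
t=2: S=-1, d=0, jump=0, S_3=-1
t=3: S=-1, d=1, jump=1, S_4=0
t=4: S=0, d=5, jump=0, S_5=0
t=5: S=0, d=2, jump=0, S_6=0
t=6: S=0, d=5, jump=0, S_7=0
t=7: S=0, d=3, jump=3, S_8=3
t=8: S=3, d=0, jump=0, S_9=3
t=9: S=3, d=5, jump=0, S_10=3
t=10: S=3, d=1, jump=1, S_11=4


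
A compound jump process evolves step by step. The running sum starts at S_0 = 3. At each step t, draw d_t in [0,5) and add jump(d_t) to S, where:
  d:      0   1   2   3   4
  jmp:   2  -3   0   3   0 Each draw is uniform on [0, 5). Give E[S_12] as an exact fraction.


39/5

Outcome values over d=0..4: [2, -3, 0, 3, 0]
Σy = 2, Σy² = 22, M = 5
μ = 2/5 = 2/5,  σ² = 22/5 − (2/5)² = 106/25
E[S_12] = 3 + 12·(2/5) = 39/5


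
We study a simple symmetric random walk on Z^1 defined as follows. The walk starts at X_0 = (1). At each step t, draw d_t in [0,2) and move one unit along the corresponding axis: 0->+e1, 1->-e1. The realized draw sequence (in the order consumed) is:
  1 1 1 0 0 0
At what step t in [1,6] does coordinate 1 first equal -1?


2

t=0: X=(1), d=1 → -e1, X_1=(0)
t=1: X=(0), d=1 → -e1, X_2=(-1)
t=2: X=(-1), d=1 → -e1, X_3=(-2)
t=3: X=(-2), d=0 → +e1, X_4=(-1)
t=4: X=(-1), d=0 → +e1, X_5=(0)
t=5: X=(0), d=0 → +e1, X_6=(1)


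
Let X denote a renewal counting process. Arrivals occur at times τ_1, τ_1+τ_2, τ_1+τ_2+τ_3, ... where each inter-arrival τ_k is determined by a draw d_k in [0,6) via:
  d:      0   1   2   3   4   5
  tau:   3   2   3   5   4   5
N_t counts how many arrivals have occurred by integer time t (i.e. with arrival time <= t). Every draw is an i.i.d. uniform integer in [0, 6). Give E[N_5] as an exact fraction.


41/36

Inter-arrival values over d=0..5: [3, 2, 3, 5, 4, 5]
Each d has probability 1/6, so the pmf of τ is: f(2) = 1/6, f(3) = 1/3, f(4) = 1/6, f(5) = 1/3
Renewal equation for m(n) = E[N_n]: condition on τ_1 = k (if k <= n, one arrival plus a fresh copy on the remaining n−k steps): m(n) = F(n) + Σ_{k<=n} f(k)·m(n−k), where F(n) = P(τ <= n) and m(0) = 0
m(1) = F(1) = 0
m(2) = F(2) = 1/6
m(3) = F(3) = 1/2
m(4) = F(4) + f(2)·m(2) = 2/3 + 1/6·1/6 = 25/36
m(5) = F(5) + f(2)·m(3) + f(3)·m(2) = 1 + 1/6·1/2 + 1/3·1/6 = 41/36
E[N_5] = m(5) = 41/36


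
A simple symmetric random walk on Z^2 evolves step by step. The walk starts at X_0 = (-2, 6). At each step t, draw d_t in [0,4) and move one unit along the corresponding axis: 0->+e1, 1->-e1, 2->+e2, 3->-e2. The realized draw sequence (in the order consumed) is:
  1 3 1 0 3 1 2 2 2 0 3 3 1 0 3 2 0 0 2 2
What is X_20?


t=0: X=(-2, 6), d=1 → -e1, X_1=(-3, 6)
t=1: X=(-3, 6), d=3 → -e2, X_2=(-3, 5)
t=2: X=(-3, 5), d=1 → -e1, X_3=(-4, 5)
t=3: X=(-4, 5), d=0 → +e1, X_4=(-3, 5)
t=4: X=(-3, 5), d=3 → -e2, X_5=(-3, 4)
t=5: X=(-3, 4), d=1 → -e1, X_6=(-4, 4)
t=6: X=(-4, 4), d=2 → +e2, X_7=(-4, 5)
t=7: X=(-4, 5), d=2 → +e2, X_8=(-4, 6)
t=8: X=(-4, 6), d=2 → +e2, X_9=(-4, 7)
t=9: X=(-4, 7), d=0 → +e1, X_10=(-3, 7)
t=10: X=(-3, 7), d=3 → -e2, X_11=(-3, 6)
t=11: X=(-3, 6), d=3 → -e2, X_12=(-3, 5)
t=12: X=(-3, 5), d=1 → -e1, X_13=(-4, 5)
t=13: X=(-4, 5), d=0 → +e1, X_14=(-3, 5)
t=14: X=(-3, 5), d=3 → -e2, X_15=(-3, 4)
t=15: X=(-3, 4), d=2 → +e2, X_16=(-3, 5)
t=16: X=(-3, 5), d=0 → +e1, X_17=(-2, 5)
t=17: X=(-2, 5), d=0 → +e1, X_18=(-1, 5)
t=18: X=(-1, 5), d=2 → +e2, X_19=(-1, 6)
t=19: X=(-1, 6), d=2 → +e2, X_20=(-1, 7)

(-1, 7)
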